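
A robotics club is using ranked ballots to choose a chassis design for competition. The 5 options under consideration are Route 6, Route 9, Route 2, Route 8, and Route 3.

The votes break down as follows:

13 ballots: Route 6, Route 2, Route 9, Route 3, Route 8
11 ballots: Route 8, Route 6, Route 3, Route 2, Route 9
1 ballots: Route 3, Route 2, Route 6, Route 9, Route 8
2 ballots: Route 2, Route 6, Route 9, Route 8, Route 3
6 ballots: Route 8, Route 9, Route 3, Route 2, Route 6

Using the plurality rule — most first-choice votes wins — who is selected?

Route 8

First-place vote totals:
  Route 6: 13
  Route 9: 0
  Route 2: 2
  Route 8: 17
  Route 3: 1
Route 8 has the most first-place votes.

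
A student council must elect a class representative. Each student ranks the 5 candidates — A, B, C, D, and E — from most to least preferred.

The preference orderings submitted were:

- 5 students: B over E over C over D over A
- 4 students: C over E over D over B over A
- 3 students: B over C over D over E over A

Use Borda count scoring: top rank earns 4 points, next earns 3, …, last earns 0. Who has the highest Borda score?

Borda scores:
  A: 5·0 + 4·0 + 3·0 = 0
  B: 5·4 + 4·1 + 3·4 = 36
  C: 5·2 + 4·4 + 3·3 = 35
  D: 5·1 + 4·2 + 3·2 = 19
  E: 5·3 + 4·3 + 3·1 = 30
B has the highest total.

B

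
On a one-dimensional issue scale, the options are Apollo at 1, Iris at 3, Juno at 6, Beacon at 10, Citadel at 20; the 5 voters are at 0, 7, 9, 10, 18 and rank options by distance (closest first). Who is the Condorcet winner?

With single-peaked preferences on a line, the Condorcet winner is the candidate closest to the median voter.
The median voter (position 9) is closest to Beacon at 10.
Check: Beacon vs Apollo — voters closer to Beacon: 4 of 5.

Beacon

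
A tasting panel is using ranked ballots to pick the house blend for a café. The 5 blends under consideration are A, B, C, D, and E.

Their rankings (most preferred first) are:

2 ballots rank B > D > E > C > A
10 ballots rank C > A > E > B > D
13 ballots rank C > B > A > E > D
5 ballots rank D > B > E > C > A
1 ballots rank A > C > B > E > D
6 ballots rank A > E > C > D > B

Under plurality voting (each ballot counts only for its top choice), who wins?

C

First-place vote totals:
  A: 7
  B: 2
  C: 23
  D: 5
  E: 0
C has the most first-place votes.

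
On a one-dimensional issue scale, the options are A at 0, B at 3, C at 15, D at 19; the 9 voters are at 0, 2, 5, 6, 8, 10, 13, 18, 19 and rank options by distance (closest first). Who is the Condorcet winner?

With single-peaked preferences on a line, the Condorcet winner is the candidate closest to the median voter.
The median voter (position 8) is closest to B at 3.
Check: B vs C — voters closer to B: 5 of 9.

B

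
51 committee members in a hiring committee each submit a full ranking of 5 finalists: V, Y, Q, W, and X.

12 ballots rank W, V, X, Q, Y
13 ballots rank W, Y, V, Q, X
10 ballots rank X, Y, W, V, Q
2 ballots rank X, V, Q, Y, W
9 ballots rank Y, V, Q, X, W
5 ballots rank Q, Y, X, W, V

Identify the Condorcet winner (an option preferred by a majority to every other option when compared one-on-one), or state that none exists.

Y

Head-to-head results (51 voters total):
V vs Y: Y wins 37–14.
V vs Q: V wins 46–5.
V vs W: W wins 40–11.
V vs X: V wins 34–17.
Y vs Q: Y wins 32–19.
Y vs W: Y wins 26–25.
Y vs X: Y wins 27–24.
Q vs W: W wins 35–16.
Q vs X: Q wins 27–24.
W vs X: X wins 26–25.
Y beats each rival — V (37–14), Q (32–19), W (26–25), X (27–24) — so Y is the Condorcet winner.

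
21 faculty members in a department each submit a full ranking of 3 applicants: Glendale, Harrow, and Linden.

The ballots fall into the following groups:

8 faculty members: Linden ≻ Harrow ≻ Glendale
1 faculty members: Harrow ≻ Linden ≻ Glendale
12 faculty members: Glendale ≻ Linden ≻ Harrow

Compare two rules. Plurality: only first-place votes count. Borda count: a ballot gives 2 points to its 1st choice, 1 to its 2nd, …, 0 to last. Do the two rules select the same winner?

No

Plurality first-place counts: Glendale 12, Harrow 1, Linden 8 → Glendale.
Borda totals: Glendale 24, Harrow 10, Linden 29 → Linden.
The two rules disagree: plurality picks Glendale, Borda picks Linden.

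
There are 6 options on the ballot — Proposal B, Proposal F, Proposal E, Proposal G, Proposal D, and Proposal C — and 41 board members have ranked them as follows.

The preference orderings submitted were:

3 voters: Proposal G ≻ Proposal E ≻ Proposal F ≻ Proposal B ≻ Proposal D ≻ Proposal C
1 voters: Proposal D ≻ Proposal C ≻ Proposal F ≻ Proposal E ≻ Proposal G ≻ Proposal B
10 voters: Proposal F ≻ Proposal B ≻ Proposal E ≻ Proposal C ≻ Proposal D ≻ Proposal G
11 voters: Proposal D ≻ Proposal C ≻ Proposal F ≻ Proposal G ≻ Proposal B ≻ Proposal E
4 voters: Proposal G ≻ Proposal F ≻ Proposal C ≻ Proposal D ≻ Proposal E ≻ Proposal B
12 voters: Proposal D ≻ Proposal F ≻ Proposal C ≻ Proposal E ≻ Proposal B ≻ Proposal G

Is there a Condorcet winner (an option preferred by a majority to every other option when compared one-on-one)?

Yes

Head-to-head results (41 voters total):
Proposal B vs Proposal F: Proposal F wins 41–0.
Proposal B vs Proposal E: Proposal B wins 21–20.
Proposal B vs Proposal G: Proposal B wins 22–19.
Proposal B vs Proposal D: Proposal D wins 28–13.
Proposal B vs Proposal C: Proposal C wins 28–13.
Proposal F vs Proposal E: Proposal F wins 38–3.
Proposal F vs Proposal G: Proposal F wins 34–7.
Proposal F vs Proposal D: Proposal D wins 24–17.
Proposal F vs Proposal C: Proposal F wins 29–12.
Proposal E vs Proposal G: Proposal E wins 23–18.
Proposal E vs Proposal D: Proposal D wins 28–13.
Proposal E vs Proposal C: Proposal C wins 28–13.
Proposal G vs Proposal D: Proposal D wins 34–7.
Proposal G vs Proposal C: Proposal C wins 34–7.
Proposal D vs Proposal C: Proposal D wins 27–14.
Proposal D beats each rival — Proposal B (28–13), Proposal F (24–17), Proposal E (28–13), Proposal G (34–7), Proposal C (27–14) — so Proposal D is the Condorcet winner.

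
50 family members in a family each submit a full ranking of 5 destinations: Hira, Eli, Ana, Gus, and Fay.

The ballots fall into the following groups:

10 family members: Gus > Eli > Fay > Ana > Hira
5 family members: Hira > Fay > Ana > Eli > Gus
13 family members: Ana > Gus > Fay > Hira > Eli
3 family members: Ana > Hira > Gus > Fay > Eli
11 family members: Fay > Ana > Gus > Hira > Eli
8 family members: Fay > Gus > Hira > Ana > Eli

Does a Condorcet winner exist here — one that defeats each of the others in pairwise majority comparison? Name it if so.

There is no Condorcet winner

Head-to-head results (50 voters total):
Hira vs Eli: Hira wins 40–10.
Hira vs Ana: Ana wins 37–13.
Hira vs Gus: Gus wins 42–8.
Hira vs Fay: Fay wins 42–8.
Eli vs Ana: Ana wins 40–10.
Eli vs Gus: Gus wins 45–5.
Eli vs Fay: Fay wins 40–10.
Ana vs Gus: Ana wins 32–18.
Ana vs Fay: Fay wins 34–16.
Gus vs Fay: Gus wins 26–24.
No candidate beats all others: Ana beats Gus beats Fay beats Ana, a majority cycle.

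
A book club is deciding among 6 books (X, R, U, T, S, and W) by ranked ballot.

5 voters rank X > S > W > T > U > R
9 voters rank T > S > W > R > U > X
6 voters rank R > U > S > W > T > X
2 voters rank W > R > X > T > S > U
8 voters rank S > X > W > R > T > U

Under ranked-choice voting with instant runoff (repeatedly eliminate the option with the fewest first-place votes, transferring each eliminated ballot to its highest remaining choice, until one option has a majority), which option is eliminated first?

U

Round 1: T 9, S 8, R 6, X 5, W 2, U 0. U has the fewest and is eliminated.
Round 2: T 9, S 8, R 6, X 5, W 2. W has the fewest and is eliminated.
Round 3: T 9, R 8, S 8, X 5. X has the fewest and is eliminated.
Round 4: S 13, T 9, R 8. R has the fewest and is eliminated.
Round 5: S 19, T 11. S has a majority.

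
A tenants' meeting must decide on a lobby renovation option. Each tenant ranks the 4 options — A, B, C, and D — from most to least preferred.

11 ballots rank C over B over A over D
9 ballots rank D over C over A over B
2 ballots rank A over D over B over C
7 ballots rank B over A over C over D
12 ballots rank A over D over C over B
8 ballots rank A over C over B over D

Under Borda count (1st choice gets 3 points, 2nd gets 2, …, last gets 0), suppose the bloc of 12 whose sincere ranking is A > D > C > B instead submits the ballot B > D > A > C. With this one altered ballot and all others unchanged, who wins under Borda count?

B

Borda totals with the altered ballot: A 76, B 89, C 74, D 55.
The switch changes the winner from A to B.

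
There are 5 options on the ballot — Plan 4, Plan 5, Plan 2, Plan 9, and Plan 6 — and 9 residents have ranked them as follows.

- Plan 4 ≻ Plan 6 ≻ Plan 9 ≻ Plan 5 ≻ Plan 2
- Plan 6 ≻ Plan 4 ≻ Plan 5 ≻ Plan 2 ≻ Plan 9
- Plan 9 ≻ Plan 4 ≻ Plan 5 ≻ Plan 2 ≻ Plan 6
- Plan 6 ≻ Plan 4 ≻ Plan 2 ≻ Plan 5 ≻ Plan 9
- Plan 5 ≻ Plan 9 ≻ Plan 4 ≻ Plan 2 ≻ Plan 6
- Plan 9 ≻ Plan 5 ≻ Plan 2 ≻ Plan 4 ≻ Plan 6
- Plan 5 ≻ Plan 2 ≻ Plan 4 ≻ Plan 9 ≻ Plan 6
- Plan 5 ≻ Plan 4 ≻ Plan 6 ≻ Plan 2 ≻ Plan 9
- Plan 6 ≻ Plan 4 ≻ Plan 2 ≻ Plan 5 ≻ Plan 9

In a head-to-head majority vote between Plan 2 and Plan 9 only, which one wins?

Plan 2

Ballots ranking Plan 2 above Plan 9: 5.
Ballots ranking Plan 9 above Plan 2: 4.
Plan 2 wins the head-to-head, 5–4.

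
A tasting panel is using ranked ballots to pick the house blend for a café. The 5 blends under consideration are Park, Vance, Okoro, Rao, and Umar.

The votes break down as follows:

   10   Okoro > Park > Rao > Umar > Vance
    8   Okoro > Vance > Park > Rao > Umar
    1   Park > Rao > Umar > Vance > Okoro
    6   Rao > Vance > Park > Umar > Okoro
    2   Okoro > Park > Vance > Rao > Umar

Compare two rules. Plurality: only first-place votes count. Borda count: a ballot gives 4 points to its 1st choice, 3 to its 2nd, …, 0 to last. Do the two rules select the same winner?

Plurality first-place counts: Park 1, Vance 0, Okoro 20, Rao 6, Umar 0 → Okoro.
Borda totals: Park 68, Vance 47, Okoro 80, Rao 57, Umar 18 → Okoro.
The two rules agree on Okoro.

Yes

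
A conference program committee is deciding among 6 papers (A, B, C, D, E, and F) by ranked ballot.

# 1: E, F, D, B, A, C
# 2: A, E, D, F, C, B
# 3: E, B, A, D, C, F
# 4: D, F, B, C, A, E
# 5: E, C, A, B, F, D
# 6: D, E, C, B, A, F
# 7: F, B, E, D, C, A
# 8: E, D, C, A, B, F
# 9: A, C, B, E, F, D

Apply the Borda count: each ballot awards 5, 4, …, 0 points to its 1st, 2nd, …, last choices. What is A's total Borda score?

Borda scores:
  A: 1 + 5 + 3 + 1 + 3 + 1 + 0 + 2 + 5 = 21
  B: 2 + 0 + 4 + 3 + 2 + 2 + 4 + 1 + 3 = 21
  C: 0 + 1 + 1 + 2 + 4 + 3 + 1 + 3 + 4 = 19
  D: 3 + 3 + 2 + 5 + 0 + 5 + 2 + 4 + 0 = 24
  E: 5 + 4 + 5 + 0 + 5 + 4 + 3 + 5 + 2 = 33
  F: 4 + 2 + 0 + 4 + 1 + 0 + 5 + 0 + 1 = 17

21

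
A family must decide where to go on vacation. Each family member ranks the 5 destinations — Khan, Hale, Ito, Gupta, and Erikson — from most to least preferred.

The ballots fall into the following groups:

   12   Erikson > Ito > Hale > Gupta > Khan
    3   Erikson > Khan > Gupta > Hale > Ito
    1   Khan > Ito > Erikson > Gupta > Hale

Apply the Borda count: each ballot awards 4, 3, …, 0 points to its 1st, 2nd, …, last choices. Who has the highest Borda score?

Borda scores:
  Khan: 12·0 + 3·3 + 4 = 13
  Hale: 12·2 + 3·1 + 0 = 27
  Ito: 12·3 + 3·0 + 3 = 39
  Gupta: 12·1 + 3·2 + 1 = 19
  Erikson: 12·4 + 3·4 + 2 = 62
Erikson has the highest total.

Erikson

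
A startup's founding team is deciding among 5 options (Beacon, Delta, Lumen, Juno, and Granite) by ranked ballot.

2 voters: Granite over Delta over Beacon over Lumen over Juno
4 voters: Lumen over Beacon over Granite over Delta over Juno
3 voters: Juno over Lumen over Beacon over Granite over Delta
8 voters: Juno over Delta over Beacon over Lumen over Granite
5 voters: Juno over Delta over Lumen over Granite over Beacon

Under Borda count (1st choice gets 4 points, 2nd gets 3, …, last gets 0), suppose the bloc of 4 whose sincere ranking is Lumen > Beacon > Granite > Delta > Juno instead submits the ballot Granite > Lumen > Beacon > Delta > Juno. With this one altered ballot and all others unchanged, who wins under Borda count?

Juno

Borda totals with the altered ballot: Beacon 34, Delta 49, Lumen 41, Juno 64, Granite 32.
The winner is unchanged: still Juno.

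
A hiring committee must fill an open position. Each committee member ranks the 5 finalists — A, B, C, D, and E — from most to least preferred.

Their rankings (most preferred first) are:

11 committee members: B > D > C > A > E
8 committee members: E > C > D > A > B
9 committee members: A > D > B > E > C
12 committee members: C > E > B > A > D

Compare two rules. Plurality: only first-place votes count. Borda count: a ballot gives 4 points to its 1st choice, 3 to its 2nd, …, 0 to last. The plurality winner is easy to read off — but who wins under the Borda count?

Plurality first-place counts: A 9, B 11, C 12, D 0, E 8 → C.
Borda totals: A 67, B 86, C 94, D 76, E 77 → C.

C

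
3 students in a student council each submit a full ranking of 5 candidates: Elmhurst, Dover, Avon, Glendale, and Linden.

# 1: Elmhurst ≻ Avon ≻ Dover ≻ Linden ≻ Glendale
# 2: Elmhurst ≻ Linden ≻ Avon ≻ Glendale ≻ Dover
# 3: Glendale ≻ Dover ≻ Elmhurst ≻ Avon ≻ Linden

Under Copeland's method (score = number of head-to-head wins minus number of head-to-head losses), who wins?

Pairwise results:
  Elmhurst vs Dover: Elmhurst wins 2–1.
  Elmhurst vs Avon: Elmhurst wins 3–0.
  Elmhurst vs Glendale: Elmhurst wins 2–1.
  Elmhurst vs Linden: Elmhurst wins 3–0.
  Dover vs Avon: Avon wins 2–1.
  Dover vs Glendale: Glendale wins 2–1.
  Dover vs Linden: Dover wins 2–1.
  Avon vs Glendale: Avon wins 2–1.
  Avon vs Linden: Avon wins 2–1.
  Glendale vs Linden: Linden wins 2–1.
Copeland scores (wins − losses):
  Elmhurst: 4 − 0 = 4
  Dover: 1 − 3 = -2
  Avon: 3 − 1 = 2
  Glendale: 1 − 3 = -2
  Linden: 1 − 3 = -2
Elmhurst has the best Copeland score.

Elmhurst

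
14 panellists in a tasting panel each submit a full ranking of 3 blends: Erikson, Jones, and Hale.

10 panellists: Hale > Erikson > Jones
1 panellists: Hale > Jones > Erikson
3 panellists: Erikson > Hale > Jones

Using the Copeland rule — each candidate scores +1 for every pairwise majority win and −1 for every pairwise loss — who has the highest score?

Hale

Pairwise results:
  Erikson vs Jones: Erikson wins 13–1.
  Erikson vs Hale: Hale wins 11–3.
  Jones vs Hale: Hale wins 14–0.
Copeland scores (wins − losses):
  Erikson: 1 − 1 = 0
  Jones: 0 − 2 = -2
  Hale: 2 − 0 = 2
Hale has the best Copeland score.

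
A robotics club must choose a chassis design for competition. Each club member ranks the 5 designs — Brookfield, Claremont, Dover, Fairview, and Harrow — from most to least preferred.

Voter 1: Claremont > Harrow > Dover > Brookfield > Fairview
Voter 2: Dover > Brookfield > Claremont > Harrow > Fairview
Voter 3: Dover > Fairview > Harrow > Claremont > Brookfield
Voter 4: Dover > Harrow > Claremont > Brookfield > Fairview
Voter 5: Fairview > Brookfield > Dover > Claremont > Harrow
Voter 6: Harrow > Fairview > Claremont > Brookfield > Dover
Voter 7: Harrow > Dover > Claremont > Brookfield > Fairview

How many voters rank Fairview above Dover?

2

Ballots ranking Fairview above Dover: 2.
Ballots ranking Dover above Fairview: 5.
So 2 of 7 voters prefer Fairview to Dover.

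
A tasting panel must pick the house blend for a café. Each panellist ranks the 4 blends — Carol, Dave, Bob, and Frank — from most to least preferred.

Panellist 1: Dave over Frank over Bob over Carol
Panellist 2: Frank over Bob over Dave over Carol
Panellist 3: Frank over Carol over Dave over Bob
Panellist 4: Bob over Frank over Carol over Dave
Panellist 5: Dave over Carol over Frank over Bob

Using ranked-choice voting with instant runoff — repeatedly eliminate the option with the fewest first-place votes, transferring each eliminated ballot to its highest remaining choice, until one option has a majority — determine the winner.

Round 1: Dave 2, Frank 2, Bob 1, Carol 0. Carol has the fewest and is eliminated.
Round 2: Dave 2, Frank 2, Bob 1. Bob has the fewest and is eliminated.
Round 3: Frank 3, Dave 2. Frank has a majority.

Frank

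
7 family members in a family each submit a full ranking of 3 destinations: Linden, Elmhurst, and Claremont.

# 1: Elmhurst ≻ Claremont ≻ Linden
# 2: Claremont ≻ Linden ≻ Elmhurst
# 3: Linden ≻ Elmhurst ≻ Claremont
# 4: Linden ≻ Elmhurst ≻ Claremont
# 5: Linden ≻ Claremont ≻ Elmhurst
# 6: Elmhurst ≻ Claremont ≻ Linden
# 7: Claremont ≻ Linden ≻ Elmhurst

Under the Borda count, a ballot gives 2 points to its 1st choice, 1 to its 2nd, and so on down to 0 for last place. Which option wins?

Linden

Borda scores:
  Linden: 0 + 1 + 2 + 2 + 2 + 0 + 1 = 8
  Elmhurst: 2 + 0 + 1 + 1 + 0 + 2 + 0 = 6
  Claremont: 1 + 2 + 0 + 0 + 1 + 1 + 2 = 7
Linden has the highest total.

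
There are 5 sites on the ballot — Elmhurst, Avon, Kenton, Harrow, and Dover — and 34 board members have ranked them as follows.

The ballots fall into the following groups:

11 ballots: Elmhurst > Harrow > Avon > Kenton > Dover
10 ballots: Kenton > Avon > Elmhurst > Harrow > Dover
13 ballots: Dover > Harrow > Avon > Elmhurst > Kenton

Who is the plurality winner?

First-place vote totals:
  Elmhurst: 11
  Avon: 0
  Kenton: 10
  Harrow: 0
  Dover: 13
Dover has the most first-place votes.

Dover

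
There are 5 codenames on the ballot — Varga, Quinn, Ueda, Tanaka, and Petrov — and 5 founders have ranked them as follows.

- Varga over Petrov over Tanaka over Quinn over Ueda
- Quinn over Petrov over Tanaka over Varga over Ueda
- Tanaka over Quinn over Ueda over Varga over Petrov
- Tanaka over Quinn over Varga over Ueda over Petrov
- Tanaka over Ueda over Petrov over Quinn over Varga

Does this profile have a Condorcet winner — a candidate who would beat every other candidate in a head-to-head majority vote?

Head-to-head results (5 voters total):
Varga vs Quinn: Quinn wins 4–1.
Varga vs Ueda: Varga wins 3–2.
Varga vs Tanaka: Tanaka wins 4–1.
Varga vs Petrov: Varga wins 3–2.
Quinn vs Ueda: Quinn wins 4–1.
Quinn vs Tanaka: Tanaka wins 4–1.
Quinn vs Petrov: Quinn wins 3–2.
Ueda vs Tanaka: Tanaka wins 5–0.
Ueda vs Petrov: Ueda wins 3–2.
Tanaka vs Petrov: Tanaka wins 3–2.
Tanaka beats each rival — Varga (4–1), Quinn (4–1), Ueda (5–0), Petrov (3–2) — so Tanaka is the Condorcet winner.

Yes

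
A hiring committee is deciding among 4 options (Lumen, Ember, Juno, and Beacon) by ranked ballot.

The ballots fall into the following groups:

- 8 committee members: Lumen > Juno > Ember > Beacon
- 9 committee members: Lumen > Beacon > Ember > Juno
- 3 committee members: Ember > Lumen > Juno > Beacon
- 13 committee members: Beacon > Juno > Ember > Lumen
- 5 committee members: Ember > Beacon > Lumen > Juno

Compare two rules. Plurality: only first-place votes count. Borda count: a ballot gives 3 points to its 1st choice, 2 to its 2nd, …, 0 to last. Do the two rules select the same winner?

Plurality first-place counts: Lumen 17, Ember 8, Juno 0, Beacon 13 → Lumen.
Borda totals: Lumen 62, Ember 54, Juno 45, Beacon 67 → Beacon.
The two rules disagree: plurality picks Lumen, Borda picks Beacon.

No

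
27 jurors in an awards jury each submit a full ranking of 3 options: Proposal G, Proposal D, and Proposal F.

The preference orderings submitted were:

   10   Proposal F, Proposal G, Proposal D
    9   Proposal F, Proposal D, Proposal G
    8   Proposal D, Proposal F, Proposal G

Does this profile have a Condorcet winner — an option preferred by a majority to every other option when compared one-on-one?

Head-to-head results (27 voters total):
Proposal G vs Proposal D: Proposal D wins 17–10.
Proposal G vs Proposal F: Proposal F wins 27–0.
Proposal D vs Proposal F: Proposal F wins 19–8.
Proposal F beats each rival — Proposal G (27–0), Proposal D (19–8) — so Proposal F is the Condorcet winner.

Yes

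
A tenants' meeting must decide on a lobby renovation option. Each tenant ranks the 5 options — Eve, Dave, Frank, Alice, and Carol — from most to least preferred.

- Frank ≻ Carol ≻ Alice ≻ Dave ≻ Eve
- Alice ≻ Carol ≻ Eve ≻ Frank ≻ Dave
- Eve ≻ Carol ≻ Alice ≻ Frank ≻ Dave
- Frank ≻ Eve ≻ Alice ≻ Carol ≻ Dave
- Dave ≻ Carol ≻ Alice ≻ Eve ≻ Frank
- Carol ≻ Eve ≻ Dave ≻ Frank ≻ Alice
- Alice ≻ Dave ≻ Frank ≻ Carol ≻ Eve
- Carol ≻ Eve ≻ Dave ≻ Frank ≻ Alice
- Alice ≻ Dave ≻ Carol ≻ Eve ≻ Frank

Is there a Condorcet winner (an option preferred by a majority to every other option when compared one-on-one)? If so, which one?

Head-to-head results (9 voters total):
Eve vs Dave: Eve wins 5–4.
Eve vs Frank: Eve wins 6–3.
Eve vs Alice: Alice wins 5–4.
Eve vs Carol: Carol wins 7–2.
Dave vs Frank: Dave wins 5–4.
Dave vs Alice: Alice wins 6–3.
Dave vs Carol: Carol wins 6–3.
Frank vs Alice: Alice wins 5–4.
Frank vs Carol: Carol wins 6–3.
Alice vs Carol: Carol wins 5–4.
Carol beats each rival — Eve (7–2), Dave (6–3), Frank (6–3), Alice (5–4) — so Carol is the Condorcet winner.

Carol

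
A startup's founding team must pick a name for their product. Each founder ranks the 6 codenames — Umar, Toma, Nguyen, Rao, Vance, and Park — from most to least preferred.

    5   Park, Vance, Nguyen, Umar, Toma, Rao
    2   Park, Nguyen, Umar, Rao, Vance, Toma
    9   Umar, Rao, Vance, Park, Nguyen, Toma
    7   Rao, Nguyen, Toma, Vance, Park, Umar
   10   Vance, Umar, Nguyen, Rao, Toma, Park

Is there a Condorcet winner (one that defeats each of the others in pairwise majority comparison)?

Head-to-head results (33 voters total):
Umar vs Toma: Umar wins 26–7.
Umar vs Nguyen: Umar wins 19–14.
Umar vs Rao: Umar wins 26–7.
Umar vs Vance: Vance wins 22–11.
Umar vs Park: Umar wins 19–14.
Toma vs Nguyen: Nguyen wins 33–0.
Toma vs Rao: Rao wins 28–5.
Toma vs Vance: Vance wins 26–7.
Toma vs Park: Toma wins 17–16.
Nguyen vs Rao: Nguyen wins 17–16.
Nguyen vs Vance: Vance wins 24–9.
Nguyen vs Park: Nguyen wins 17–16.
Rao vs Vance: Rao wins 18–15.
Rao vs Park: Rao wins 26–7.
Vance vs Park: Vance wins 26–7.
No candidate beats all others: Umar beats Rao beats Vance beats Umar, a majority cycle.

No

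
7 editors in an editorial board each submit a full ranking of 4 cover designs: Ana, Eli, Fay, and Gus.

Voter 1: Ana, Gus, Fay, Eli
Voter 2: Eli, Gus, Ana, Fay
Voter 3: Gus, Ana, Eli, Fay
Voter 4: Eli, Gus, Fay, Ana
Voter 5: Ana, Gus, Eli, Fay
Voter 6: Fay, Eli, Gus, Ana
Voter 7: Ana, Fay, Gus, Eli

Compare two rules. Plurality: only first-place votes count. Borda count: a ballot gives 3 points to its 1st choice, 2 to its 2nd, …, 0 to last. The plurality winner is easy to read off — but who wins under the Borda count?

Plurality first-place counts: Ana 3, Eli 2, Fay 1, Gus 1 → Ana.
Borda totals: Ana 12, Eli 10, Fay 7, Gus 13 → Gus.

Gus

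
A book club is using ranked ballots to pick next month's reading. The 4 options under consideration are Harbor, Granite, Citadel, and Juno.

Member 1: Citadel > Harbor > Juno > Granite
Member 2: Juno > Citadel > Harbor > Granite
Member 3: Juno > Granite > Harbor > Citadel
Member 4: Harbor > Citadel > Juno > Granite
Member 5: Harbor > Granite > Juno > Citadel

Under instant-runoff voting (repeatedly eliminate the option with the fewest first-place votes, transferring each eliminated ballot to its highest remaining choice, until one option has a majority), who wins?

Round 1: Harbor 2, Juno 2, Citadel 1, Granite 0. Granite has the fewest and is eliminated.
Round 2: Harbor 2, Juno 2, Citadel 1. Citadel has the fewest and is eliminated.
Round 3: Harbor 3, Juno 2. Harbor has a majority.

Harbor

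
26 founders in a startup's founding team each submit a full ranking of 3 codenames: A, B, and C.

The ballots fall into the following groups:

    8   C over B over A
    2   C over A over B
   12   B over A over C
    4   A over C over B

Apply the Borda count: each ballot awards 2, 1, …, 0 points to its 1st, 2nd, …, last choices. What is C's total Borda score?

Borda scores:
  A: 8·0 + 2·1 + 12·1 + 4·2 = 22
  B: 8·1 + 2·0 + 12·2 + 4·0 = 32
  C: 8·2 + 2·2 + 12·0 + 4·1 = 24

24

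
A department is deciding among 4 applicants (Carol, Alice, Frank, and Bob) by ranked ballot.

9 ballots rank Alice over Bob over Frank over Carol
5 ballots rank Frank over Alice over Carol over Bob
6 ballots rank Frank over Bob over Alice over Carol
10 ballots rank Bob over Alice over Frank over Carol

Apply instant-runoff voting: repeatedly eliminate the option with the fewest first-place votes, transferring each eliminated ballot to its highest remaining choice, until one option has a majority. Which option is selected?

Round 1: Frank 11, Bob 10, Alice 9, Carol 0. Carol has the fewest and is eliminated.
Round 2: Frank 11, Bob 10, Alice 9. Alice has the fewest and is eliminated.
Round 3: Bob 19, Frank 11. Bob has a majority.

Bob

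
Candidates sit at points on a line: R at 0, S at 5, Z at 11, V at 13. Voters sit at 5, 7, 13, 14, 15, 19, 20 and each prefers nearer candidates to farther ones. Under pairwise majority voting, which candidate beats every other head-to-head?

With single-peaked preferences on a line, the Condorcet winner is the candidate closest to the median voter.
The median voter (position 14) is closest to V at 13.
Check: V vs S — voters closer to V: 5 of 7.

V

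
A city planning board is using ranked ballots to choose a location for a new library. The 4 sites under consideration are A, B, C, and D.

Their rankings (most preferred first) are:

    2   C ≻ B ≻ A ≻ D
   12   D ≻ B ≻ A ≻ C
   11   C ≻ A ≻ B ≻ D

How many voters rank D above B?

12

Ballots ranking D above B: 12.
Ballots ranking B above D: 2+11 = 13.
So 12 of 25 voters prefer D to B.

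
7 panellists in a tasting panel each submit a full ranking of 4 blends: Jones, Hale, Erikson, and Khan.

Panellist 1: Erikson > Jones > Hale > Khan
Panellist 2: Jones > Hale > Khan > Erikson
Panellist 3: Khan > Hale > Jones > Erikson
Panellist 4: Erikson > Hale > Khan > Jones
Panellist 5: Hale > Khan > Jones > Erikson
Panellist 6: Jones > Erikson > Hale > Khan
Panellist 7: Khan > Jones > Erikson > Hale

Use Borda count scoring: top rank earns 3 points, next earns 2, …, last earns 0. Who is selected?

Jones

Borda scores:
  Jones: 2 + 3 + 1 + 0 + 1 + 3 + 2 = 12
  Hale: 1 + 2 + 2 + 2 + 3 + 1 + 0 = 11
  Erikson: 3 + 0 + 0 + 3 + 0 + 2 + 1 = 9
  Khan: 0 + 1 + 3 + 1 + 2 + 0 + 3 = 10
Jones has the highest total.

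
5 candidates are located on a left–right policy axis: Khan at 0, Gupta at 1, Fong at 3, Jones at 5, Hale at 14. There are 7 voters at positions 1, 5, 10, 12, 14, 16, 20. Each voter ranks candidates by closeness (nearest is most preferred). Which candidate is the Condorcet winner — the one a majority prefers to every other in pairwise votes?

Hale

With single-peaked preferences on a line, the Condorcet winner is the candidate closest to the median voter.
The median voter (position 12) is closest to Hale at 14.
Check: Hale vs Jones — voters closer to Hale: 5 of 7.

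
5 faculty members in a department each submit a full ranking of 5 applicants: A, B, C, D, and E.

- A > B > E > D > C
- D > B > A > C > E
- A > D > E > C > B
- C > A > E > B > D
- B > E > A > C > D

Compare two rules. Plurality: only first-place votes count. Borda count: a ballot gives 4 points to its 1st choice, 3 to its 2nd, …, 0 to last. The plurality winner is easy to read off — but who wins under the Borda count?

A

Plurality first-place counts: A 2, B 1, C 1, D 1, E 0 → A.
Borda totals: A 15, B 11, C 7, D 8, E 9 → A.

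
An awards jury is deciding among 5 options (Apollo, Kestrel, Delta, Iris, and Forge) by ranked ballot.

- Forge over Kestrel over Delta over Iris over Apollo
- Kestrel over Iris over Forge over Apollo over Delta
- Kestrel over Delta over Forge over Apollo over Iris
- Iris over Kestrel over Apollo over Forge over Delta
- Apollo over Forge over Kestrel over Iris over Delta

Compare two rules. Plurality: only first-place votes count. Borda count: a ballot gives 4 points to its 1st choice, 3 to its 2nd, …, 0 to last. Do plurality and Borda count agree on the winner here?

Plurality first-place counts: Apollo 1, Kestrel 2, Delta 0, Iris 1, Forge 1 → Kestrel.
Borda totals: Apollo 8, Kestrel 16, Delta 5, Iris 9, Forge 12 → Kestrel.
The two rules agree on Kestrel.

Yes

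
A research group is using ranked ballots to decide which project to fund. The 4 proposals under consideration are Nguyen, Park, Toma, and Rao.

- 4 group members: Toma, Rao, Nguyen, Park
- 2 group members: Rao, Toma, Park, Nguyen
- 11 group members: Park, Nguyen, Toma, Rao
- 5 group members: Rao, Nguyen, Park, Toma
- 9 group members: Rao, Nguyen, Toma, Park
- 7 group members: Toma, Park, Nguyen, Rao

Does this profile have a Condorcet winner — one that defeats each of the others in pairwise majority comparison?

Head-to-head results (38 voters total):
Nguyen vs Park: Park wins 20–18.
Nguyen vs Toma: Nguyen wins 25–13.
Nguyen vs Rao: Rao wins 20–18.
Park vs Toma: Toma wins 22–16.
Park vs Rao: Rao wins 20–18.
Toma vs Rao: Toma wins 22–16.
No candidate beats all others: Nguyen beats Toma beats Park beats Nguyen, a majority cycle.

No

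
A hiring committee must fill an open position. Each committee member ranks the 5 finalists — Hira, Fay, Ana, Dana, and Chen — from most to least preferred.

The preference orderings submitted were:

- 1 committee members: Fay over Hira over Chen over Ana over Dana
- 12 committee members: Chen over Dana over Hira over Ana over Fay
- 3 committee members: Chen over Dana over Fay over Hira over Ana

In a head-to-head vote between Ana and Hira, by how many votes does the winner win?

Ballots ranking Ana above Hira: 0.
Ballots ranking Hira above Ana: 1+12+3 = 16.
Hira wins 16–0, a margin of 16.

16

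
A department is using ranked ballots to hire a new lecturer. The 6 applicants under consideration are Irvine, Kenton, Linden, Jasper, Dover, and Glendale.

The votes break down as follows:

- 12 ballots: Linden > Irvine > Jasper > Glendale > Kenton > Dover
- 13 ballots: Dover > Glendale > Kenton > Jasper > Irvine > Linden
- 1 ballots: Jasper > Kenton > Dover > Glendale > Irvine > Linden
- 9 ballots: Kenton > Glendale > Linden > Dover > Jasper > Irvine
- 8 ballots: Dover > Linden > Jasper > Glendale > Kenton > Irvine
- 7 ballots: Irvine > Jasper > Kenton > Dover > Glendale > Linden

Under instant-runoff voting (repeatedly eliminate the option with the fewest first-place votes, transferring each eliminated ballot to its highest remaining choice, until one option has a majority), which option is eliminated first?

Round 1: Dover 21, Linden 12, Kenton 9, Irvine 7, Jasper 1, Glendale 0. Glendale has the fewest and is eliminated.
Round 2: Dover 21, Linden 12, Kenton 9, Irvine 7, Jasper 1. Jasper has the fewest and is eliminated.
Round 3: Dover 21, Linden 12, Kenton 10, Irvine 7. Irvine has the fewest and is eliminated.
Round 4: Dover 21, Kenton 17, Linden 12. Linden has the fewest and is eliminated.
Round 5: Kenton 29, Dover 21. Kenton has a majority.

Glendale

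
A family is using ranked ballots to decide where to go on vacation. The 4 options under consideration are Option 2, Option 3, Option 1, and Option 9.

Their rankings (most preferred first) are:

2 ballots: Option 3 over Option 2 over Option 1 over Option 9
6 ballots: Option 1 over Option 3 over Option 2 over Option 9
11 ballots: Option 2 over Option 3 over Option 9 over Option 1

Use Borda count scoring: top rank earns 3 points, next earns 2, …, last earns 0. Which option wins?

Borda scores:
  Option 2: 2·2 + 6·1 + 11·3 = 43
  Option 3: 2·3 + 6·2 + 11·2 = 40
  Option 1: 2·1 + 6·3 + 11·0 = 20
  Option 9: 2·0 + 6·0 + 11·1 = 11
Option 2 has the highest total.

Option 2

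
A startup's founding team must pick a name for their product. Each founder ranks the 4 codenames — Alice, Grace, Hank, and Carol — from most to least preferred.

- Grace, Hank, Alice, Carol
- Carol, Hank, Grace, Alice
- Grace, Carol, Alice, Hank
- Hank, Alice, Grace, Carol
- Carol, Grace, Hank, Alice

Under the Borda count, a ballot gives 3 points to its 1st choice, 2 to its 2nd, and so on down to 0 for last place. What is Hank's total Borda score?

8

Borda scores:
  Alice: 1 + 0 + 1 + 2 + 0 = 4
  Grace: 3 + 1 + 3 + 1 + 2 = 10
  Hank: 2 + 2 + 0 + 3 + 1 = 8
  Carol: 0 + 3 + 2 + 0 + 3 = 8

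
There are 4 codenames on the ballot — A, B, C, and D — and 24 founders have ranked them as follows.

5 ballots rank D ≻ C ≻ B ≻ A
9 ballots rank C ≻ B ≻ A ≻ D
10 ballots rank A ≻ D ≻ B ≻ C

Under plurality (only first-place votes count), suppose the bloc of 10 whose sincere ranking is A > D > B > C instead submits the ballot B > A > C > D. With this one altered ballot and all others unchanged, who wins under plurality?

First-place totals with the altered ballot: A 0, B 10, C 9, D 5.
The switch changes the winner from A to B.

B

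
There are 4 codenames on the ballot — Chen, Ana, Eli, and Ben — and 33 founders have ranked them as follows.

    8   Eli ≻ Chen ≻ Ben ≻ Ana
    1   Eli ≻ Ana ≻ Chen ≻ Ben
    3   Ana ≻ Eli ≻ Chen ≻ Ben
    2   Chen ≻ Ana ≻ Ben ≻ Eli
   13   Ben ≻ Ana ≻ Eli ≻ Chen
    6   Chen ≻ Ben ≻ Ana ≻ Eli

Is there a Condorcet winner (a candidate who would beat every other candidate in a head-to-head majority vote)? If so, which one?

Head-to-head results (33 voters total):
Chen vs Ana: Ana wins 17–16.
Chen vs Eli: Eli wins 25–8.
Chen vs Ben: Chen wins 20–13.
Ana vs Eli: Ana wins 24–9.
Ana vs Ben: Ben wins 27–6.
Eli vs Ben: Ben wins 21–12.
No candidate beats all others: Chen beats Ben beats Ana beats Chen, a majority cycle.

None — there is no Condorcet winner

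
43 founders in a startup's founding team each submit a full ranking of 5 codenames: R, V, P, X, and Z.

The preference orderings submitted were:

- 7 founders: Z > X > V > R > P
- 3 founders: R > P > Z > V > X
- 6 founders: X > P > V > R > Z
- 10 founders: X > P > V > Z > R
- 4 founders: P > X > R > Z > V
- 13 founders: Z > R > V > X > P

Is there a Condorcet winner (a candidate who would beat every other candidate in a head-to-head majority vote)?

No

Head-to-head results (43 voters total):
R vs V: V wins 23–20.
R vs P: R wins 23–20.
R vs X: X wins 27–16.
R vs Z: Z wins 30–13.
V vs P: P wins 23–20.
V vs X: X wins 27–16.
V vs Z: Z wins 27–16.
P vs X: X wins 36–7.
P vs Z: P wins 23–20.
X vs Z: Z wins 23–20.
No candidate beats all others: R beats P beats V beats R, a majority cycle.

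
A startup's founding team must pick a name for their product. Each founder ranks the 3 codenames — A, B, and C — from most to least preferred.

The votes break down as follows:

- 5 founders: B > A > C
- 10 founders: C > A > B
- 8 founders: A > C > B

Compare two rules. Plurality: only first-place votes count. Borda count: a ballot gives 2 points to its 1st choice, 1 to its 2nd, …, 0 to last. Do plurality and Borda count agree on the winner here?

Plurality first-place counts: A 8, B 5, C 10 → C.
Borda totals: A 31, B 10, C 28 → A.
The two rules disagree: plurality picks C, Borda picks A.

No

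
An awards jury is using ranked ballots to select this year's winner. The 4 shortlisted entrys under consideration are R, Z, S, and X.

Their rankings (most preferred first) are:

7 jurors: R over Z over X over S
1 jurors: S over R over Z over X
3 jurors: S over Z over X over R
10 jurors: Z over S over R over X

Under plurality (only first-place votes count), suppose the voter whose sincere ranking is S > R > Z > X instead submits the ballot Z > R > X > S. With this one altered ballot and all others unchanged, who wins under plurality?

Z

First-place totals with the altered ballot: R 7, Z 11, S 3, X 0.
The winner is unchanged: still Z.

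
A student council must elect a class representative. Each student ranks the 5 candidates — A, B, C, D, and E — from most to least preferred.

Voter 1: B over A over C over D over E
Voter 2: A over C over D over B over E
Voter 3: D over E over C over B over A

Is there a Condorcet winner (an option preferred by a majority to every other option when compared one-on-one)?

No

Head-to-head results (3 voters total):
A vs B: B wins 2–1.
A vs C: A wins 2–1.
A vs D: A wins 2–1.
A vs E: A wins 2–1.
B vs C: C wins 2–1.
B vs D: D wins 2–1.
B vs E: B wins 2–1.
C vs D: C wins 2–1.
C vs E: C wins 2–1.
D vs E: D wins 3–0.
No candidate beats all others: A beats C beats B beats A, a majority cycle.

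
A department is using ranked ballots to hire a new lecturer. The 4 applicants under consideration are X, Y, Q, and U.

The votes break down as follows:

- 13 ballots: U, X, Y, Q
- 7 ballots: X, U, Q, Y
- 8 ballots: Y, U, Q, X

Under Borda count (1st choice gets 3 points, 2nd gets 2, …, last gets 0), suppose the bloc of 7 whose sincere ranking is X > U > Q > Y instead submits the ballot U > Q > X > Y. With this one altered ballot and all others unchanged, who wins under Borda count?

Borda totals with the altered ballot: X 33, Y 37, Q 22, U 76.
The winner is unchanged: still U.

U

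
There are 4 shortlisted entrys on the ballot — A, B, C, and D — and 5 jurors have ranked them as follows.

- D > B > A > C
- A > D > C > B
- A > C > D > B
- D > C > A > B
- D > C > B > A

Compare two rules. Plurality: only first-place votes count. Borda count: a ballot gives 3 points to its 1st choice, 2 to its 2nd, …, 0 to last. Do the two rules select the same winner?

Yes

Plurality first-place counts: A 2, B 0, C 0, D 3 → D.
Borda totals: A 8, B 3, C 7, D 12 → D.
The two rules agree on D.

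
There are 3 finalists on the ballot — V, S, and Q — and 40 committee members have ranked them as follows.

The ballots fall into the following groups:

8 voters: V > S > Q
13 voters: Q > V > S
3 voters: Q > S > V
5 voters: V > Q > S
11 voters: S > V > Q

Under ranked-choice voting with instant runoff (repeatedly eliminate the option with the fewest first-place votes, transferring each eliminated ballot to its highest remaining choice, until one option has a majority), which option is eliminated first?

Round 1: Q 16, V 13, S 11. S has the fewest and is eliminated.
Round 2: V 24, Q 16. V has a majority.

S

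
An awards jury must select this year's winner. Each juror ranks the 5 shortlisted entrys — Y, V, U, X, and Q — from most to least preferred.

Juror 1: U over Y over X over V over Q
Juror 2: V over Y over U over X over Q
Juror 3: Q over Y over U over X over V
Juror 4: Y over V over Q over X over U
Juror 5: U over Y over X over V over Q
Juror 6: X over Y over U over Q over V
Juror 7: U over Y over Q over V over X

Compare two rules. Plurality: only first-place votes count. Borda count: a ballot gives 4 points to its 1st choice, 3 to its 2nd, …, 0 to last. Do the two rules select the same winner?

No

Plurality first-place counts: Y 1, V 1, U 3, X 1, Q 1 → U.
Borda totals: Y 22, V 10, U 18, X 11, Q 9 → Y.
The two rules disagree: plurality picks U, Borda picks Y.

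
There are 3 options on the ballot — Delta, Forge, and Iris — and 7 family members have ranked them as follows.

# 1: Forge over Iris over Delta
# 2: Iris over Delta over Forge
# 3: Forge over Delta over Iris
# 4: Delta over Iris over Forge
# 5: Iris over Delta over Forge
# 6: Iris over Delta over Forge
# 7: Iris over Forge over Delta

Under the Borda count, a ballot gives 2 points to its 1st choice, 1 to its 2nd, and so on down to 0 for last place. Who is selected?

Borda scores:
  Delta: 0 + 1 + 1 + 2 + 1 + 1 + 0 = 6
  Forge: 2 + 0 + 2 + 0 + 0 + 0 + 1 = 5
  Iris: 1 + 2 + 0 + 1 + 2 + 2 + 2 = 10
Iris has the highest total.

Iris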